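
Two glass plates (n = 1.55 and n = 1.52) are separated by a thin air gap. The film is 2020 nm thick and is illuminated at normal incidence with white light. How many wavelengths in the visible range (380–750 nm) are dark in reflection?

At the upper boundary (n = 1.55 to n = 1.0) the reflected ray undergoes no phase shift.
Ray reflecting at the bottom interface goes from n = 1.0 toward n = 1.52: a half-wave phase shift.
Net: one phase inversion between the two reflected rays.
So the condition for destructive reflection is 2 n t = m λ.
λ = 2 n t / m = 4040 / m nm.
m=5: 808 nm (IR); m=6: 673 nm (visible); m=7: 577 nm (visible); m=8: 505 nm (visible); m=9: 449 nm (visible); m=10: 404 nm (visible); m=11: 367 nm (UV).

5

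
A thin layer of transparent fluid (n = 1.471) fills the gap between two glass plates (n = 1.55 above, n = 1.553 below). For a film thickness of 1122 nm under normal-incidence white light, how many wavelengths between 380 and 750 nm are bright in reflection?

Top surface (1.55 → 1.471): reflection off a lower-index medium gives no phase shift.
Bottom surface (1.471 → 1.553): reflection off a higher-index medium gives a half-wave phase shift.
Exactly one π shift → a net half-wave offset.
For maximum reflection here: 2 n t = (m + ½) λ.
λ = 2 n t / (m + ½) = 3301 / (m + ½) nm.
m=3: 943 nm (IR); m=4: 734 nm (visible); m=5: 600 nm (visible); m=6: 508 nm (visible); m=7: 440 nm (visible); m=8: 388 nm (visible); m=9: 347 nm (UV).

5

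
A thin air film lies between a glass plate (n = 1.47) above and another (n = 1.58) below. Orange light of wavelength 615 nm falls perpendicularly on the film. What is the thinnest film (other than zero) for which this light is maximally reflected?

154 nm

Top surface (1.47 → 1.0): reflection off a lower-index medium gives no phase shift.
Bottom surface (1.0 → 1.58): reflection off a higher-index medium gives a half-wave phase shift.
Net: one phase inversion between the two reflected rays.
With one net inversion, constructive interference in reflection requires 2 n t = (m + ½) λ.
Minimum at m = 0: t = λ / (4 n) = 615 / (4 × 1.0) = 154 nm.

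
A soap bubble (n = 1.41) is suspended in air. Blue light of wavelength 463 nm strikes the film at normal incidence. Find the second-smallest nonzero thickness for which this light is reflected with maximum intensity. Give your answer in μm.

0.246 μm

Top surface (1.0 → 1.41): reflection off a higher-index medium gives a half-wave phase shift.
At the lower boundary (n = 1.41 to n = 1.0) the reflected ray undergoes no phase shift.
Net: one phase inversion between the two reflected rays.
For bright reflection here: 2 n t = (m + ½) λ.
The second-smallest nonzero thickness corresponds to m = 1: t = (m + ½) λ / (2 n) = 1.50 × 463 / (2 × 1.41) = 246 nm.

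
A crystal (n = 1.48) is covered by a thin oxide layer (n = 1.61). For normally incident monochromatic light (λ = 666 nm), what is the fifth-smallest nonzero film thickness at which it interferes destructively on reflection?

1034 nm

At the upper boundary (n = 1.0 to n = 1.61) the reflected ray undergoes a half-wave phase shift.
Bottom surface (1.61 → 1.48): reflection off a lower-index medium gives no phase shift.
Net: one phase inversion between the two reflected rays.
With one net inversion, destructive interference in reflection requires 2 n t = m λ.
The fifth-smallest nonzero thickness corresponds to m = 5: t = m λ / (2 n) = 5.00 × 666 / (2 × 1.61) = 1034 nm.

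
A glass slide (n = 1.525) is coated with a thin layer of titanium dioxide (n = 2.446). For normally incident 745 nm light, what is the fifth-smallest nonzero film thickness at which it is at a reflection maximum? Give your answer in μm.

At the upper boundary (n = 1.0 to n = 2.446) the reflected ray undergoes a half-wave phase shift.
Ray reflecting at the bottom interface goes from n = 2.446 toward n = 1.525: no phase shift.
The two reflections differ by half a wavelength.
For strong reflection here: 2 n t = (m + ½) λ.
The fifth-smallest nonzero thickness corresponds to m = 4: t = (m + ½) λ / (2 n) = 4.50 × 745 / (2 × 2.446) = 685 nm.

0.685 μm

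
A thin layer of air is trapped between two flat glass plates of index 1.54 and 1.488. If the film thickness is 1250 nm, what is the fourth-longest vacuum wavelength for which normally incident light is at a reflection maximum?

Ray reflecting at the top interface goes from n = 1.54 toward n = 1.0: no phase shift.
At the lower boundary (n = 1.0 to n = 1.488) the reflected ray undergoes a half-wave phase shift.
Exactly one π shift → a net half-wave offset.
For strong reflection here: 2 n t = (m + ½) λ.
λ = 2 n t / (m + ½). The fourth-longest wavelength is m = 3: λ = 2 × 1.0 × 1250 / 3.50 = 714 nm.

714 nm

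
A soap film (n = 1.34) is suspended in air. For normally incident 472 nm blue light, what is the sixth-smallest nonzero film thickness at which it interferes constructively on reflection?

969 nm

Top surface (1.0 → 1.34): reflection off a higher-index medium gives a half-wave phase shift.
Ray reflecting at the bottom interface goes from n = 1.34 toward n = 1.0: no phase shift.
The two reflections differ by half a wavelength.
With one net inversion, constructive interference in reflection requires 2 n t = (m + ½) λ.
The sixth-smallest nonzero thickness corresponds to m = 5: t = (m + ½) λ / (2 n) = 5.50 × 472 / (2 × 1.34) = 969 nm.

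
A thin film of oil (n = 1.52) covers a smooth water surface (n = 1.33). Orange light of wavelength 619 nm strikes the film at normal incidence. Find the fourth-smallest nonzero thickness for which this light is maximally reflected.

713 nm

Top surface (1.0 → 1.52): reflection off a higher-index medium gives a half-wave phase shift.
Bottom surface (1.52 → 1.33): reflection off a lower-index medium gives no phase shift.
Net: one phase inversion between the two reflected rays.
So the condition for constructive reflection is 2 n t = (m + ½) λ.
The fourth-smallest nonzero thickness corresponds to m = 3: t = (m + ½) λ / (2 n) = 3.50 × 619 / (2 × 1.52) = 713 nm.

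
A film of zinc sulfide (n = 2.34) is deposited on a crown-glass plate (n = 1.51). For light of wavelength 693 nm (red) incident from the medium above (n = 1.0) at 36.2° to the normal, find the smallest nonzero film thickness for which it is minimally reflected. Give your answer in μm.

0.153 μm

Ray reflecting at the top interface goes from n = 1.0 toward n = 2.34: a half-wave phase shift.
Bottom surface (2.34 → 1.51): reflection off a lower-index medium gives no phase shift.
The two reflections differ by half a wavelength.
With one net inversion, destructive interference in reflection requires 2 n t cos θ_r = m λ.
Snell's law: 1.0 sin 36.2° = 2.34 sin θ_r → sin θ_r = 0.252, cos θ_r = 0.968.
Minimum nonzero at m = 1: t = λ / (2 n cos θ_r) = 693 / (2 × 2.34 × 0.968) = 153 nm.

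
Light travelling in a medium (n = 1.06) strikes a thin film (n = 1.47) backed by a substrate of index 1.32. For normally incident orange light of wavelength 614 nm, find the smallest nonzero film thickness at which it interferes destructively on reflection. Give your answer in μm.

Top surface (1.06 → 1.47): reflection off a higher-index medium gives a half-wave phase shift.
Ray reflecting at the bottom interface goes from n = 1.47 toward n = 1.32: no phase shift.
Net: one phase inversion between the two reflected rays.
With one net inversion, destructive interference in reflection requires 2 n t = m λ.
Minimum nonzero at m = 1: t = λ / (2 n) = 614 / (2 × 1.47) = 209 nm.

0.209 μm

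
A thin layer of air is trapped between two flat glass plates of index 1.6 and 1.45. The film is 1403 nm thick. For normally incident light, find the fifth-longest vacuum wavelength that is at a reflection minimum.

561 nm

Ray reflecting at the top interface goes from n = 1.6 toward n = 1.0: no phase shift.
Ray reflecting at the bottom interface goes from n = 1.0 toward n = 1.45: a half-wave phase shift.
The two reflections differ by half a wavelength.
So the condition for destructive reflection is 2 n t = m λ.
λ = 2 n t / m. The fifth-longest wavelength is m = 5: λ = 2 × 1.0 × 1403 / 5.00 = 561 nm.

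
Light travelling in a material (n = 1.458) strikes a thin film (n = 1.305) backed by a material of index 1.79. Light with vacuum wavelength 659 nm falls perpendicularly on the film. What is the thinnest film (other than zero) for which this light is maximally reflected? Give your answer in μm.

Ray reflecting at the top interface goes from n = 1.458 toward n = 1.305: no phase shift.
Ray reflecting at the bottom interface goes from n = 1.305 toward n = 1.79: a half-wave phase shift.
Exactly one π shift → a net half-wave offset.
So the condition for constructive reflection is 2 n t = (m + ½) λ.
Minimum at m = 0: t = λ / (4 n) = 659 / (4 × 1.305) = 126 nm.

0.126 μm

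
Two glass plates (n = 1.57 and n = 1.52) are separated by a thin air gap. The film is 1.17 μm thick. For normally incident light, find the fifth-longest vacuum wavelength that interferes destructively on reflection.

468 nm

Ray reflecting at the top interface goes from n = 1.57 toward n = 1.0: no phase shift.
Ray reflecting at the bottom interface goes from n = 1.0 toward n = 1.52: a half-wave phase shift.
The two reflections differ by half a wavelength.
For minimum reflection here: 2 n t = m λ.
λ = 2 n t / m. The fifth-longest wavelength is m = 5: λ = 2 × 1.0 × 1170 / 5.00 = 468 nm.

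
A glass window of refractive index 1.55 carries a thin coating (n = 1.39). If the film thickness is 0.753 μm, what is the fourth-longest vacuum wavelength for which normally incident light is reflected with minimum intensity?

598 nm

Ray reflecting at the top interface goes from n = 1.0 toward n = 1.39: a half-wave phase shift.
Ray reflecting at the bottom interface goes from n = 1.39 toward n = 1.55: a half-wave phase shift.
Zero or two π shifts → no net half-wave offset.
With no net inversion, destructive interference in reflection requires 2 n t = (m + ½) λ.
λ = 2 n t / (m + ½). The fourth-longest wavelength is m = 3: λ = 2 × 1.39 × 753 / 3.50 = 598 nm.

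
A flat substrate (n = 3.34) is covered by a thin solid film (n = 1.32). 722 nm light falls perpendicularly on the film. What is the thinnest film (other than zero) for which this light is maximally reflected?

273 nm

At the upper boundary (n = 1.0 to n = 1.32) the reflected ray undergoes a half-wave phase shift.
Bottom surface (1.32 → 3.34): reflection off a higher-index medium gives a half-wave phase shift.
Zero or two π shifts → no net half-wave offset.
For bright reflection here: 2 n t = m λ.
Minimum nonzero at m = 1: t = λ / (2 n) = 722 / (2 × 1.32) = 273 nm.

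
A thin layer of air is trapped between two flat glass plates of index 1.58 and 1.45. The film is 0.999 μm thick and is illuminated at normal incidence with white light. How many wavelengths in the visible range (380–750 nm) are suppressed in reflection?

3

Ray reflecting at the top interface goes from n = 1.58 toward n = 1.0: no phase shift.
Ray reflecting at the bottom interface goes from n = 1.0 toward n = 1.45: a half-wave phase shift.
Net: one phase inversion between the two reflected rays.
So the condition for destructive reflection is 2 n t = m λ.
λ = 2 n t / m = 1998 / m nm.
m=2: 999 nm (IR); m=3: 666 nm (visible); m=4: 500 nm (visible); m=5: 400 nm (visible); m=6: 333 nm (UV).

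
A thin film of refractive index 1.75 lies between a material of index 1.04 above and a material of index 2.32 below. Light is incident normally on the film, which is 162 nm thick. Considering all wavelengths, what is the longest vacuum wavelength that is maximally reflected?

Ray reflecting at the top interface goes from n = 1.04 toward n = 1.75: a half-wave phase shift.
Ray reflecting at the bottom interface goes from n = 1.75 toward n = 2.32: a half-wave phase shift.
The two reflections carry the same phase change, so no net offset.
With no net inversion, constructive interference in reflection requires 2 n t = m λ.
λ = 2 n t / m. The longest wavelength is m = 1: λ = 2 × 1.75 × 162 / 1.00 = 567 nm.

567 nm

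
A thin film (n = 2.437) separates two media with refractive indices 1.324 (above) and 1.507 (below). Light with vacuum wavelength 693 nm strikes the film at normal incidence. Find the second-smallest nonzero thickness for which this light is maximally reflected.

213 nm

Ray reflecting at the top interface goes from n = 1.324 toward n = 2.437: a half-wave phase shift.
At the lower boundary (n = 2.437 to n = 1.507) the reflected ray undergoes no phase shift.
Net: one phase inversion between the two reflected rays.
So the condition for constructive reflection is 2 n t = (m + ½) λ.
The second-smallest nonzero thickness corresponds to m = 1: t = (m + ½) λ / (2 n) = 1.50 × 693 / (2 × 2.437) = 213 nm.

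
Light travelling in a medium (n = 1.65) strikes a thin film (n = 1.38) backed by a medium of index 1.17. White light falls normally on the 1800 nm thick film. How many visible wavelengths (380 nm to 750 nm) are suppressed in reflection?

6

Top surface (1.65 → 1.38): reflection off a lower-index medium gives no phase shift.
Ray reflecting at the bottom interface goes from n = 1.38 toward n = 1.17: no phase shift.
Zero or two π shifts → no net half-wave offset.
With no net inversion, destructive interference in reflection requires 2 n t = (m + ½) λ.
λ = 2 n t / (m + ½) = 4968 / (m + ½) nm.
m=6: 764 nm (IR); m=7: 662 nm (visible); m=8: 584 nm (visible); m=9: 523 nm (visible); m=10: 473 nm (visible); m=11: 432 nm (visible); m=12: 397 nm (visible); m=13: 368 nm (UV).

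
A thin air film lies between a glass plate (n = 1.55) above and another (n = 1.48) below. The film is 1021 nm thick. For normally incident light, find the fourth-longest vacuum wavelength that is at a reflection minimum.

Ray reflecting at the top interface goes from n = 1.55 toward n = 1.0: no phase shift.
Bottom surface (1.0 → 1.48): reflection off a higher-index medium gives a half-wave phase shift.
The two reflections differ by half a wavelength.
So the condition for destructive reflection is 2 n t = m λ.
λ = 2 n t / m. The fourth-longest wavelength is m = 4: λ = 2 × 1.0 × 1021 / 4.00 = 511 nm.

511 nm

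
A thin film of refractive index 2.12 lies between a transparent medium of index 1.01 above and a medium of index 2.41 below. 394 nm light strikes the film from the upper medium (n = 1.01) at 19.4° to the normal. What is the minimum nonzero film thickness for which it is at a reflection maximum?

At the upper boundary (n = 1.01 to n = 2.12) the reflected ray undergoes a half-wave phase shift.
At the lower boundary (n = 2.12 to n = 2.41) the reflected ray undergoes a half-wave phase shift.
Zero or two π shifts → no net half-wave offset.
For maximum reflection here: 2 n t cos θ_r = m λ.
Snell's law: 1.01 sin 19.4° = 2.12 sin θ_r → sin θ_r = 0.158, cos θ_r = 0.987.
Minimum nonzero at m = 1: t = λ / (2 n cos θ_r) = 394 / (2 × 2.12 × 0.987) = 94.1 nm.

94.1 nm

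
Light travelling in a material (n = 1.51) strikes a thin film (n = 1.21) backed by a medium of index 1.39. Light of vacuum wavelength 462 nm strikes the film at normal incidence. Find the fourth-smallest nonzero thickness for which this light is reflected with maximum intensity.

668 nm

At the upper boundary (n = 1.51 to n = 1.21) the reflected ray undergoes no phase shift.
Ray reflecting at the bottom interface goes from n = 1.21 toward n = 1.39: a half-wave phase shift.
Net: one phase inversion between the two reflected rays.
With one net inversion, constructive interference in reflection requires 2 n t = (m + ½) λ.
The fourth-smallest nonzero thickness corresponds to m = 3: t = (m + ½) λ / (2 n) = 3.50 × 462 / (2 × 1.21) = 668 nm.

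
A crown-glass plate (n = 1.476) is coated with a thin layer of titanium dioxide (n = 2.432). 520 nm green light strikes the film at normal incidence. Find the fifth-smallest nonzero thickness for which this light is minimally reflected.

535 nm

Top surface (1.0 → 2.432): reflection off a higher-index medium gives a half-wave phase shift.
At the lower boundary (n = 2.432 to n = 1.476) the reflected ray undergoes no phase shift.
Net: one phase inversion between the two reflected rays.
So the condition for destructive reflection is 2 n t = m λ.
The fifth-smallest nonzero thickness corresponds to m = 5: t = m λ / (2 n) = 5.00 × 520 / (2 × 2.432) = 535 nm.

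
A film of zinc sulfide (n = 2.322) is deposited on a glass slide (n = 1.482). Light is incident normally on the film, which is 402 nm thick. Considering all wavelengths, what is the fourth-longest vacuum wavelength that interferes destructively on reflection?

467 nm

Ray reflecting at the top interface goes from n = 1.0 toward n = 2.322: a half-wave phase shift.
Ray reflecting at the bottom interface goes from n = 2.322 toward n = 1.482: no phase shift.
Net: one phase inversion between the two reflected rays.
For minimum reflection here: 2 n t = m λ.
λ = 2 n t / m. The fourth-longest wavelength is m = 4: λ = 2 × 2.322 × 402 / 4.00 = 467 nm.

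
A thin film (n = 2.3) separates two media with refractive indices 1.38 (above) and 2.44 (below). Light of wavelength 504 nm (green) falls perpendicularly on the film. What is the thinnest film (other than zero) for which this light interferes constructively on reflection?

110 nm

Top surface (1.38 → 2.3): reflection off a higher-index medium gives a half-wave phase shift.
At the lower boundary (n = 2.3 to n = 2.44) the reflected ray undergoes a half-wave phase shift.
Zero or two π shifts → no net half-wave offset.
So the condition for constructive reflection is 2 n t = m λ.
Minimum nonzero at m = 1: t = λ / (2 n) = 504 / (2 × 2.3) = 110 nm.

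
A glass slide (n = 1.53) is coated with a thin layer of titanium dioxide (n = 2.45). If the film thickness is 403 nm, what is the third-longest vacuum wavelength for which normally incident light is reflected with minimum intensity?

658 nm

At the upper boundary (n = 1.0 to n = 2.45) the reflected ray undergoes a half-wave phase shift.
Bottom surface (2.45 → 1.53): reflection off a lower-index medium gives no phase shift.
The two reflections differ by half a wavelength.
For dark reflection here: 2 n t = m λ.
λ = 2 n t / m. The third-longest wavelength is m = 3: λ = 2 × 2.45 × 403 / 3.00 = 658 nm.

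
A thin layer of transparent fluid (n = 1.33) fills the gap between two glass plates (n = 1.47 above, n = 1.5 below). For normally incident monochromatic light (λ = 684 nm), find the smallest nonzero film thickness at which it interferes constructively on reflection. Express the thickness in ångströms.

1286 Å

At the upper boundary (n = 1.47 to n = 1.33) the reflected ray undergoes no phase shift.
At the lower boundary (n = 1.33 to n = 1.5) the reflected ray undergoes a half-wave phase shift.
The two reflections differ by half a wavelength.
For strong reflection here: 2 n t = (m + ½) λ.
Minimum at m = 0: t = λ / (4 n) = 684 / (4 × 1.33) = 129 nm.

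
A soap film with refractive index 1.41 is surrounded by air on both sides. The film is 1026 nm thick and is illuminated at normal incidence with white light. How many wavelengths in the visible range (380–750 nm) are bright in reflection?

Top surface (1.0 → 1.41): reflection off a higher-index medium gives a half-wave phase shift.
At the lower boundary (n = 1.41 to n = 1.0) the reflected ray undergoes no phase shift.
The two reflections differ by half a wavelength.
So the condition for constructive reflection is 2 n t = (m + ½) λ.
λ = 2 n t / (m + ½) = 2893 / (m + ½) nm.
m=3: 827 nm (IR); m=4: 643 nm (visible); m=5: 526 nm (visible); m=6: 445 nm (visible); m=7: 386 nm (visible); m=8: 340 nm (UV).

4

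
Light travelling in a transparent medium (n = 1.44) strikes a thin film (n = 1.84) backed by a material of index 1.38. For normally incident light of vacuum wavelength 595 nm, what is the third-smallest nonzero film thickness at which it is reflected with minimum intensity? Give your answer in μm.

At the upper boundary (n = 1.44 to n = 1.84) the reflected ray undergoes a half-wave phase shift.
At the lower boundary (n = 1.84 to n = 1.38) the reflected ray undergoes no phase shift.
Exactly one π shift → a net half-wave offset.
For minimum reflection here: 2 n t = m λ.
The third-smallest nonzero thickness corresponds to m = 3: t = m λ / (2 n) = 3.00 × 595 / (2 × 1.84) = 485 nm.

0.485 μm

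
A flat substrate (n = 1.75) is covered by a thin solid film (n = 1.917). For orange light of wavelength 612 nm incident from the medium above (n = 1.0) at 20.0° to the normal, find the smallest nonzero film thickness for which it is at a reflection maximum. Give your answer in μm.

Top surface (1.0 → 1.917): reflection off a higher-index medium gives a half-wave phase shift.
Ray reflecting at the bottom interface goes from n = 1.917 toward n = 1.75: no phase shift.
Net: one phase inversion between the two reflected rays.
For strong reflection here: 2 n t cos θ_r = (m + ½) λ.
Snell's law: 1.0 sin 20.0° = 1.917 sin θ_r → sin θ_r = 0.178, cos θ_r = 0.984.
Minimum at m = 0: t = λ / (4 n cos θ_r) = 612 / (4 × 1.917 × 0.984) = 81.1 nm.

0.0811 μm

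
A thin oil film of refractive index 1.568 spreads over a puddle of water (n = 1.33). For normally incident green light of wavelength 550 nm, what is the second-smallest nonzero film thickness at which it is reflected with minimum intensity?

Top surface (1.0 → 1.568): reflection off a higher-index medium gives a half-wave phase shift.
Bottom surface (1.568 → 1.33): reflection off a lower-index medium gives no phase shift.
Exactly one π shift → a net half-wave offset.
For dark reflection here: 2 n t = m λ.
The second-smallest nonzero thickness corresponds to m = 2: t = m λ / (2 n) = 2.00 × 550 / (2 × 1.568) = 351 nm.

351 nm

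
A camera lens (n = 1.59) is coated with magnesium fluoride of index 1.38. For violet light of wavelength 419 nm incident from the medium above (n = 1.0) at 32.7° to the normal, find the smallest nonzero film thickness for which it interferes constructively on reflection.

Ray reflecting at the top interface goes from n = 1.0 toward n = 1.38: a half-wave phase shift.
Ray reflecting at the bottom interface goes from n = 1.38 toward n = 1.59: a half-wave phase shift.
Net: no relative phase inversion (both shifts match).
So the condition for constructive reflection is 2 n t cos θ_r = m λ.
Snell's law: 1.0 sin 32.7° = 1.38 sin θ_r → sin θ_r = 0.391, cos θ_r = 0.920.
Minimum nonzero at m = 1: t = λ / (2 n cos θ_r) = 419 / (2 × 1.38 × 0.920) = 165 nm.

165 nm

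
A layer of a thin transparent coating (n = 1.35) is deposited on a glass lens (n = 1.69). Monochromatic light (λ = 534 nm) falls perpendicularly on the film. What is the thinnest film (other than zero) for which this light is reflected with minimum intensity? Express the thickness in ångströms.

989 Å

Top surface (1.0 → 1.35): reflection off a higher-index medium gives a half-wave phase shift.
Ray reflecting at the bottom interface goes from n = 1.35 toward n = 1.69: a half-wave phase shift.
Zero or two π shifts → no net half-wave offset.
So the condition for destructive reflection is 2 n t = (m + ½) λ.
Minimum at m = 0: t = λ / (4 n) = 534 / (4 × 1.35) = 98.9 nm.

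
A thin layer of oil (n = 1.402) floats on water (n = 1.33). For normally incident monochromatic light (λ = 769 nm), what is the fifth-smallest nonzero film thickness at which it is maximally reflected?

1234 nm

Ray reflecting at the top interface goes from n = 1.0 toward n = 1.402: a half-wave phase shift.
Bottom surface (1.402 → 1.33): reflection off a lower-index medium gives no phase shift.
Exactly one π shift → a net half-wave offset.
So the condition for constructive reflection is 2 n t = (m + ½) λ.
The fifth-smallest nonzero thickness corresponds to m = 4: t = (m + ½) λ / (2 n) = 4.50 × 769 / (2 × 1.402) = 1234 nm.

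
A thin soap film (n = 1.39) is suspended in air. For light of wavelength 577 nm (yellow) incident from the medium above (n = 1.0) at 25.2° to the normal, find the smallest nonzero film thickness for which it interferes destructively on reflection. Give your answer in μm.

0.218 μm

At the upper boundary (n = 1.0 to n = 1.39) the reflected ray undergoes a half-wave phase shift.
At the lower boundary (n = 1.39 to n = 1.0) the reflected ray undergoes no phase shift.
The two reflections differ by half a wavelength.
So the condition for destructive reflection is 2 n t cos θ_r = m λ.
Snell's law: 1.0 sin 25.2° = 1.39 sin θ_r → sin θ_r = 0.306, cos θ_r = 0.952.
Minimum nonzero at m = 1: t = λ / (2 n cos θ_r) = 577 / (2 × 1.39 × 0.952) = 218 nm.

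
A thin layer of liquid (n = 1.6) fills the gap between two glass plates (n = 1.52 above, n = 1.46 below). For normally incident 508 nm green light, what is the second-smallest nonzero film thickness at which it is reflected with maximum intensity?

238 nm

Top surface (1.52 → 1.6): reflection off a higher-index medium gives a half-wave phase shift.
Bottom surface (1.6 → 1.46): reflection off a lower-index medium gives no phase shift.
Exactly one π shift → a net half-wave offset.
With one net inversion, constructive interference in reflection requires 2 n t = (m + ½) λ.
The second-smallest nonzero thickness corresponds to m = 1: t = (m + ½) λ / (2 n) = 1.50 × 508 / (2 × 1.6) = 238 nm.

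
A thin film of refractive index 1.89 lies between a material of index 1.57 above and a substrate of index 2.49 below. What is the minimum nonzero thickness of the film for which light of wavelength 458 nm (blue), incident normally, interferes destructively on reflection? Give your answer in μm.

0.0606 μm

At the upper boundary (n = 1.57 to n = 1.89) the reflected ray undergoes a half-wave phase shift.
Ray reflecting at the bottom interface goes from n = 1.89 toward n = 2.49: a half-wave phase shift.
Zero or two π shifts → no net half-wave offset.
So the condition for destructive reflection is 2 n t = (m + ½) λ.
Minimum at m = 0: t = λ / (4 n) = 458 / (4 × 1.89) = 60.6 nm.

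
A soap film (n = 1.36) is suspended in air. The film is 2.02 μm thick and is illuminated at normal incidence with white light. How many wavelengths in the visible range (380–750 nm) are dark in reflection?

7

At the upper boundary (n = 1.0 to n = 1.36) the reflected ray undergoes a half-wave phase shift.
Bottom surface (1.36 → 1.0): reflection off a lower-index medium gives no phase shift.
Net: one phase inversion between the two reflected rays.
With one net inversion, destructive interference in reflection requires 2 n t = m λ.
λ = 2 n t / m = 5494 / m nm.
m=7: 785 nm (IR); m=8: 687 nm (visible); m=9: 610 nm (visible); m=10: 549 nm (visible); m=11: 499 nm (visible); m=12: 458 nm (visible); m=13: 423 nm (visible); m=14: 392 nm (visible); m=15: 366 nm (UV).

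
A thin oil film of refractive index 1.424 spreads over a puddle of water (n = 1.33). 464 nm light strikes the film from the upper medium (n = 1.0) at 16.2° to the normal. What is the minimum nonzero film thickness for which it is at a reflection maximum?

83.1 nm

At the upper boundary (n = 1.0 to n = 1.424) the reflected ray undergoes a half-wave phase shift.
Ray reflecting at the bottom interface goes from n = 1.424 toward n = 1.33: no phase shift.
The two reflections differ by half a wavelength.
With one net inversion, constructive interference in reflection requires 2 n t cos θ_r = (m + ½) λ.
Snell's law: 1.0 sin 16.2° = 1.424 sin θ_r → sin θ_r = 0.196, cos θ_r = 0.981.
Minimum at m = 0: t = λ / (4 n cos θ_r) = 464 / (4 × 1.424 × 0.981) = 83.1 nm.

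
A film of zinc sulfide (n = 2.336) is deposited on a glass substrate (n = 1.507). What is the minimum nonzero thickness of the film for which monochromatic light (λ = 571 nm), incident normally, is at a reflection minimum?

At the upper boundary (n = 1.0 to n = 2.336) the reflected ray undergoes a half-wave phase shift.
Bottom surface (2.336 → 1.507): reflection off a lower-index medium gives no phase shift.
Exactly one π shift → a net half-wave offset.
For minimum reflection here: 2 n t = m λ.
Minimum nonzero at m = 1: t = λ / (2 n) = 571 / (2 × 2.336) = 122 nm.

122 nm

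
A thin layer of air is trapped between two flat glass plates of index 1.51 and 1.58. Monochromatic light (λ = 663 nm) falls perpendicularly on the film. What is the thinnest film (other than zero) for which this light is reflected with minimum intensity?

332 nm

At the upper boundary (n = 1.51 to n = 1.0) the reflected ray undergoes no phase shift.
Bottom surface (1.0 → 1.58): reflection off a higher-index medium gives a half-wave phase shift.
Net: one phase inversion between the two reflected rays.
So the condition for destructive reflection is 2 n t = m λ.
Minimum nonzero at m = 1: t = λ / (2 n) = 663 / (2 × 1.0) = 332 nm.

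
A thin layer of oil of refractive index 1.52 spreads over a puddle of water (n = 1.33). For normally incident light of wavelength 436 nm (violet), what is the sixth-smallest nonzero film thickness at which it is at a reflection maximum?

789 nm

At the upper boundary (n = 1.0 to n = 1.52) the reflected ray undergoes a half-wave phase shift.
Ray reflecting at the bottom interface goes from n = 1.52 toward n = 1.33: no phase shift.
Exactly one π shift → a net half-wave offset.
So the condition for constructive reflection is 2 n t = (m + ½) λ.
The sixth-smallest nonzero thickness corresponds to m = 5: t = (m + ½) λ / (2 n) = 5.50 × 436 / (2 × 1.52) = 789 nm.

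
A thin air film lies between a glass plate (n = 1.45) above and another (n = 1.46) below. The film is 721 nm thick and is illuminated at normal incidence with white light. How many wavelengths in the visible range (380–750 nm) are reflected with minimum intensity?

2

Top surface (1.45 → 1.0): reflection off a lower-index medium gives no phase shift.
At the lower boundary (n = 1.0 to n = 1.46) the reflected ray undergoes a half-wave phase shift.
Net: one phase inversion between the two reflected rays.
For minimum reflection here: 2 n t = m λ.
λ = 2 n t / m = 1442 / m nm.
m=1: 1442 nm (IR); m=2: 721 nm (visible); m=3: 481 nm (visible); m=4: 361 nm (UV).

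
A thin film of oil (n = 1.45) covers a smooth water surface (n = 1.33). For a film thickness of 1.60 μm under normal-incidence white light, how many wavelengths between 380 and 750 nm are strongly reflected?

6

Ray reflecting at the top interface goes from n = 1.0 toward n = 1.45: a half-wave phase shift.
At the lower boundary (n = 1.45 to n = 1.33) the reflected ray undergoes no phase shift.
The two reflections differ by half a wavelength.
With one net inversion, constructive interference in reflection requires 2 n t = (m + ½) λ.
λ = 2 n t / (m + ½) = 4640 / (m + ½) nm.
m=5: 844 nm (IR); m=6: 714 nm (visible); m=7: 619 nm (visible); m=8: 546 nm (visible); m=9: 488 nm (visible); m=10: 442 nm (visible); m=11: 403 nm (visible); m=12: 371 nm (UV).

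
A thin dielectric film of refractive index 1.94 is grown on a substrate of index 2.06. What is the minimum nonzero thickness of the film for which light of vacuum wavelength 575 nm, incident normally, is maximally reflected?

148 nm

Ray reflecting at the top interface goes from n = 1.0 toward n = 1.94: a half-wave phase shift.
Bottom surface (1.94 → 2.06): reflection off a higher-index medium gives a half-wave phase shift.
The two reflections carry the same phase change, so no net offset.
So the condition for constructive reflection is 2 n t = m λ.
Minimum nonzero at m = 1: t = λ / (2 n) = 575 / (2 × 1.94) = 148 nm.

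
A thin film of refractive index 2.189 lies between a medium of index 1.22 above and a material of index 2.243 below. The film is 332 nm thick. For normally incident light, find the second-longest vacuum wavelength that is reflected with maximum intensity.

At the upper boundary (n = 1.22 to n = 2.189) the reflected ray undergoes a half-wave phase shift.
Bottom surface (2.189 → 2.243): reflection off a higher-index medium gives a half-wave phase shift.
Net: no relative phase inversion (both shifts match).
With no net inversion, constructive interference in reflection requires 2 n t = m λ.
λ = 2 n t / m. The second-longest wavelength is m = 2: λ = 2 × 2.189 × 332 / 2.00 = 727 nm.

727 nm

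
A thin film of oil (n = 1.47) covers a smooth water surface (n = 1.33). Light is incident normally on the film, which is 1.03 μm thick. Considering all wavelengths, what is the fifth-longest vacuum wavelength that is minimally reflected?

606 nm

At the upper boundary (n = 1.0 to n = 1.47) the reflected ray undergoes a half-wave phase shift.
At the lower boundary (n = 1.47 to n = 1.33) the reflected ray undergoes no phase shift.
The two reflections differ by half a wavelength.
For weak reflection here: 2 n t = m λ.
λ = 2 n t / m. The fifth-longest wavelength is m = 5: λ = 2 × 1.47 × 1030 / 5.00 = 606 nm.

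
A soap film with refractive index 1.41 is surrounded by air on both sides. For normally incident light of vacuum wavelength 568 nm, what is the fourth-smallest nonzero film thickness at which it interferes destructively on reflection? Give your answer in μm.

Top surface (1.0 → 1.41): reflection off a higher-index medium gives a half-wave phase shift.
Bottom surface (1.41 → 1.0): reflection off a lower-index medium gives no phase shift.
The two reflections differ by half a wavelength.
So the condition for destructive reflection is 2 n t = m λ.
The fourth-smallest nonzero thickness corresponds to m = 4: t = m λ / (2 n) = 4.00 × 568 / (2 × 1.41) = 806 nm.

0.806 μm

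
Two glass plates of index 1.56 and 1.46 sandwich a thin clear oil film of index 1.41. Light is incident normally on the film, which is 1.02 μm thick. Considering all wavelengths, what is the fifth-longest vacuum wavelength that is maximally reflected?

Top surface (1.56 → 1.41): reflection off a lower-index medium gives no phase shift.
Ray reflecting at the bottom interface goes from n = 1.41 toward n = 1.46: a half-wave phase shift.
Exactly one π shift → a net half-wave offset.
So the condition for constructive reflection is 2 n t = (m + ½) λ.
λ = 2 n t / (m + ½). The fifth-longest wavelength is m = 4: λ = 2 × 1.41 × 1020 / 4.50 = 639 nm.

639 nm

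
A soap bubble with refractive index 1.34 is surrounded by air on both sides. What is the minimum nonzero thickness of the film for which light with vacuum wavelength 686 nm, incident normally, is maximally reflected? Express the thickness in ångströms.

At the upper boundary (n = 1.0 to n = 1.34) the reflected ray undergoes a half-wave phase shift.
Bottom surface (1.34 → 1.0): reflection off a lower-index medium gives no phase shift.
Exactly one π shift → a net half-wave offset.
For bright reflection here: 2 n t = (m + ½) λ.
Minimum at m = 0: t = λ / (4 n) = 686 / (4 × 1.34) = 128 nm.

1280 Å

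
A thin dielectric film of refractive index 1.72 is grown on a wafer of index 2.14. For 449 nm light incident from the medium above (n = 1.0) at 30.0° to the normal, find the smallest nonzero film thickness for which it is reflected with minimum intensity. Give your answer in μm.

At the upper boundary (n = 1.0 to n = 1.72) the reflected ray undergoes a half-wave phase shift.
Bottom surface (1.72 → 2.14): reflection off a higher-index medium gives a half-wave phase shift.
Zero or two π shifts → no net half-wave offset.
So the condition for destructive reflection is 2 n t cos θ_r = (m + ½) λ.
Snell's law: 1.0 sin 30.0° = 1.72 sin θ_r → sin θ_r = 0.291, cos θ_r = 0.957.
Minimum at m = 0: t = λ / (4 n cos θ_r) = 449 / (4 × 1.72 × 0.957) = 68.2 nm.

0.0682 μm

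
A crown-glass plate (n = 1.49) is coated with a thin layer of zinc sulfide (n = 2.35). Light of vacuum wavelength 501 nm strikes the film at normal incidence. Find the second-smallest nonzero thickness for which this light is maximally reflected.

160 nm

Top surface (1.0 → 2.35): reflection off a higher-index medium gives a half-wave phase shift.
Ray reflecting at the bottom interface goes from n = 2.35 toward n = 1.49: no phase shift.
Net: one phase inversion between the two reflected rays.
For strong reflection here: 2 n t = (m + ½) λ.
The second-smallest nonzero thickness corresponds to m = 1: t = (m + ½) λ / (2 n) = 1.50 × 501 / (2 × 2.35) = 160 nm.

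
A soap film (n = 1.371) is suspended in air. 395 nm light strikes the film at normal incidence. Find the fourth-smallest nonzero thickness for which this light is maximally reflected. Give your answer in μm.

At the upper boundary (n = 1.0 to n = 1.371) the reflected ray undergoes a half-wave phase shift.
Ray reflecting at the bottom interface goes from n = 1.371 toward n = 1.0: no phase shift.
Exactly one π shift → a net half-wave offset.
For bright reflection here: 2 n t = (m + ½) λ.
The fourth-smallest nonzero thickness corresponds to m = 3: t = (m + ½) λ / (2 n) = 3.50 × 395 / (2 × 1.371) = 504 nm.

0.504 μm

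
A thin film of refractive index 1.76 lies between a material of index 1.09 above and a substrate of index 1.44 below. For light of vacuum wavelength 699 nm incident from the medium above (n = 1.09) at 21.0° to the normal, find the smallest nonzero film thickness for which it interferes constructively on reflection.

102 nm

At the upper boundary (n = 1.09 to n = 1.76) the reflected ray undergoes a half-wave phase shift.
Ray reflecting at the bottom interface goes from n = 1.76 toward n = 1.44: no phase shift.
Exactly one π shift → a net half-wave offset.
With one net inversion, constructive interference in reflection requires 2 n t cos θ_r = (m + ½) λ.
Snell's law: 1.09 sin 21.0° = 1.76 sin θ_r → sin θ_r = 0.222, cos θ_r = 0.975.
Minimum at m = 0: t = λ / (4 n cos θ_r) = 699 / (4 × 1.76 × 0.975) = 102 nm.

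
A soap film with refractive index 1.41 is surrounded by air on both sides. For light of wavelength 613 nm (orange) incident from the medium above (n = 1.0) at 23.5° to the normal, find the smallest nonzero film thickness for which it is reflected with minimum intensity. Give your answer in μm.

0.227 μm

Ray reflecting at the top interface goes from n = 1.0 toward n = 1.41: a half-wave phase shift.
At the lower boundary (n = 1.41 to n = 1.0) the reflected ray undergoes no phase shift.
The two reflections differ by half a wavelength.
For weak reflection here: 2 n t cos θ_r = m λ.
Snell's law: 1.0 sin 23.5° = 1.41 sin θ_r → sin θ_r = 0.283, cos θ_r = 0.959.
Minimum nonzero at m = 1: t = λ / (2 n cos θ_r) = 613 / (2 × 1.41 × 0.959) = 227 nm.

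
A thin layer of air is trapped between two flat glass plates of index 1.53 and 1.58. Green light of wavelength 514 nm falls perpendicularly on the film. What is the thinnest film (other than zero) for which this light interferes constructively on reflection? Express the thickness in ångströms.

Top surface (1.53 → 1.0): reflection off a lower-index medium gives no phase shift.
At the lower boundary (n = 1.0 to n = 1.58) the reflected ray undergoes a half-wave phase shift.
Exactly one π shift → a net half-wave offset.
So the condition for constructive reflection is 2 n t = (m + ½) λ.
Minimum at m = 0: t = λ / (4 n) = 514 / (4 × 1.0) = 129 nm.

1285 Å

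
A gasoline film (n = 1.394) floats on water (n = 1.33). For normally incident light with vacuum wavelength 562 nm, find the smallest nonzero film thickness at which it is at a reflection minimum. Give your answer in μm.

At the upper boundary (n = 1.0 to n = 1.394) the reflected ray undergoes a half-wave phase shift.
Ray reflecting at the bottom interface goes from n = 1.394 toward n = 1.33: no phase shift.
Exactly one π shift → a net half-wave offset.
So the condition for destructive reflection is 2 n t = m λ.
Minimum nonzero at m = 1: t = λ / (2 n) = 562 / (2 × 1.394) = 202 nm.

0.202 μm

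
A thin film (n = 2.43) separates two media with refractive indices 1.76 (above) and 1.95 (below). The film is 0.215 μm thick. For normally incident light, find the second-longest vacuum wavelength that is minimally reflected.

Top surface (1.76 → 2.43): reflection off a higher-index medium gives a half-wave phase shift.
Ray reflecting at the bottom interface goes from n = 2.43 toward n = 1.95: no phase shift.
Net: one phase inversion between the two reflected rays.
So the condition for destructive reflection is 2 n t = m λ.
λ = 2 n t / m. The second-longest wavelength is m = 2: λ = 2 × 2.43 × 215 / 2.00 = 522 nm.

522 nm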